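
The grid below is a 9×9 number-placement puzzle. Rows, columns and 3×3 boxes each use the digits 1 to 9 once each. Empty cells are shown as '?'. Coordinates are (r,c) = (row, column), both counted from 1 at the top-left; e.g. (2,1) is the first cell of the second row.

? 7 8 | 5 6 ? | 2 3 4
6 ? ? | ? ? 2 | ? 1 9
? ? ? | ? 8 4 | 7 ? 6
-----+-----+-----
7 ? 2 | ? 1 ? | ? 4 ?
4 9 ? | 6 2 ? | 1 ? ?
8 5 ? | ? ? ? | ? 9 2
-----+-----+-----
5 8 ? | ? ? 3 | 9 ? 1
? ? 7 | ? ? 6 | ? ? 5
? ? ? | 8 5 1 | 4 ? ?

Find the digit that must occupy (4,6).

8

(1,6) = 9: row 1 has {2,3,4,5,6,7,8}; col 6 has {1,2,3,4,6}; box has {2,4,5,6,8} → only 9 remains.
(3,8) = 5: row 3 has {4,6,7,8}; col 8 has {1,3,4,9}; box has {1,2,3,4,6,7,9} → only 5 remains.
(5,3) = 3: row 5 has {1,2,4,6,9}; col 3 has {2,7,8}; box has {2,4,5,7,8,9} → only 3 remains.
(6,6) = 7: row 6 has {2,5,8,9}; col 6 has {1,2,3,4,6,9}; box has {1,2,6} → only 7 remains.
(1,1) = 1: row 1 has {2,3,4,5,6,7,8,9}; col 1 has {4,5,6,7,8}; box has {6,7,8} → only 1 remains.
(2,7) = 8: row 2 has {1,2,6,9}; col 7 has {1,2,4,7,9}; box has {1,2,3,4,5,6,7,9} → only 8 remains.
(3,3) = 9: row 3 has {4,5,6,7,8}; col 3 has {2,3,7,8}; box has {1,6,7,8} → only 9 remains.
(4,2) = 6: row 4 has {1,2,4,7}; col 2 has {5,7,8,9}; box has {2,3,4,5,7,8,9} → only 6 remains.
(6,3) = 1: row 6 has {2,5,7,8,9}; col 3 has {2,3,7,8,9}; box has {2,3,4,5,6,7,8,9} → only 1 remains.
(8,7) = 3: row 8 has {5,6,7}; col 7 has {1,2,4,7,8,9}; box has {1,4,5,9} → only 3 remains.
(9,3) = 6: row 9 has {1,4,5,8}; col 3 has {1,2,3,7,8,9}; box has {5,7,8} → only 6 remains.
(9,9) = 7: row 9 has {1,4,5,6,8}; col 9 has {1,2,4,5,6,9}; box has {1,3,4,5,9} → only 7 remains.
(4,7) = 5: row 4 has {1,2,4,6,7}; col 7 has {1,2,3,4,7,8,9}; box has {1,2,4,9} → only 5 remains.
(5,9) = 8: row 5 has {1,2,3,4,6,9}; col 9 has {1,2,4,5,6,7,9}; box has {1,2,4,5,9} → only 8 remains.
(6,7) = 6: row 6 has {1,2,5,7,8,9}; col 7 has {1,2,3,4,5,7,8,9}; box has {1,2,4,5,8,9} → only 6 remains.
(7,3) = 4: row 7 has {1,3,5,8,9}; col 3 has {1,2,3,6,7,8,9}; box has {5,6,7,8} → only 4 remains.
(7,5) = 7: row 7 has {1,3,4,5,8,9}; col 5 has {1,2,5,6,8}; box has {1,3,5,6,8} → only 7 remains.
(9,8) = 2: row 9 has {1,4,5,6,7,8}; col 8 has {1,3,4,5,9}; box has {1,3,4,5,7,9} → only 2 remains.
(2,3) = 5: row 2 has {1,2,6,8,9}; col 3 has {1,2,3,4,6,7,8,9}; box has {1,6,7,8,9} → only 5 remains.
(2,5) = 3: row 2 has {1,2,5,6,8,9}; col 5 has {1,2,5,6,7,8}; box has {2,4,5,6,8,9} → only 3 remains.
(3,4) = 1: row 3 has {4,5,6,7,8,9}; col 4 has {5,6,8}; box has {2,3,4,5,6,8,9} → only 1 remains.
(4,6) = 8: row 4 has {1,2,4,5,6,7}; col 6 has {1,2,3,4,6,7,9}; box has {1,2,6,7} → only 8 remains.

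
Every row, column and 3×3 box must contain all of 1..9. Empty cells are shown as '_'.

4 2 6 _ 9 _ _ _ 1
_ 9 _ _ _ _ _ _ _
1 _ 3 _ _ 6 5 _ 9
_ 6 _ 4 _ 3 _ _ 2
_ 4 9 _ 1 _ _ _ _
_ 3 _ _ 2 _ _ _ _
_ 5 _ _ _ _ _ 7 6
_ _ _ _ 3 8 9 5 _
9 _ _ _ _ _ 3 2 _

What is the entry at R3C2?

8

R7C5 = 4: row 7 has {5,6,7}; col 5 has {1,2,3,9}; box has {3,8} → only 4 remains.
R8C9 = 4: row 8 has {3,5,8,9}; col 9 has {1,2,6,9}; box has {2,3,5,6,7,9} → only 4 remains.
R9C9 = 8: row 9 has {2,3,9}; col 9 has {1,2,4,6,9}; box has {2,3,4,5,6,7,9} → only 8 remains.
R7C7 = 1: row 7 has {4,5,6,7}; col 7 has {3,5,9}; box has {2,3,4,5,6,7,8,9} → only 1 remains.
R3C4 = 2: in row 3, 2 can only go here (every other open cell in that row sees a 2).
R3C8 = 4: in row 3, 4 can only go here (every other open cell in that row sees a 4).
R7C4 = 9: row 7 has {1,4,5,6,7}; col 4 has {2,4}; box has {3,4,8} → only 9 remains.
R7C6 = 2: row 7 has {1,4,5,6,7,9}; col 6 has {3,6,8}; box has {3,4,8,9} → only 2 remains.
R7C3 = 8: row 7 has {1,2,4,5,6,7,9}; col 3 has {3,6,9}; box has {5,9} → only 8 remains.
R7C1 = 3: row 7 has {1,2,4,5,6,7,8,9}; col 1 has {1,4,9}; box has {5,8,9} → only 3 remains.
R2C7 = 2: in row 2, 2 can only go here (every other open cell in that row sees a 2).
R2C6 = 4: in row 2, 4 can only go here (every other open cell in that row sees a 4).
R2C4 = 1: in row 2, 1 can only go here (every other open cell in that row sees a 1).
R2C8 = 6: in row 2, 6 can only go here (every other open cell in that row sees a 6).
R2C9 = 3: in row 2, 3 can only go here (every other open cell in that row sees a 3).
R1C8 = 8: row 1 has {1,2,4,6,9}; col 8 has {2,4,5,6,7}; box has {1,2,3,4,5,6,9} → only 8 remains.
R5C8 = 3: row 5 has {1,4,9}; col 8 has {2,4,5,6,7,8}; box has {2} → only 3 remains.
R1C7 = 7: row 1 has {1,2,4,6,8,9}; col 7 has {1,2,3,5,9}; box has {1,2,3,4,5,6,8,9} → only 7 remains.
R4C7 = 8: row 4 has {2,3,4,6}; col 7 has {1,2,3,5,7,9}; box has {2,3} → only 8 remains.
R5C7 = 6: row 5 has {1,3,4,9}; col 7 has {1,2,3,5,7,8,9}; box has {2,3,8} → only 6 remains.
R6C7 = 4: row 6 has {2,3}; col 7 has {1,2,3,5,6,7,8,9}; box has {2,3,6,8} → only 4 remains.
R1C6 = 5: row 1 has {1,2,4,6,7,8,9}; col 6 has {2,3,4,6,8}; box has {1,2,4,6,9} → only 5 remains.
R5C6 = 7: row 5 has {1,3,4,6,9}; col 6 has {2,3,4,5,6,8}; box has {1,2,3,4} → only 7 remains.
R5C9 = 5: row 5 has {1,3,4,6,7,9}; col 9 has {1,2,3,4,6,8,9}; box has {2,3,4,6,8} → only 5 remains.
R6C6 = 9: row 6 has {2,3,4}; col 6 has {2,3,4,5,6,7,8}; box has {1,2,3,4,7} → only 9 remains.
R6C8 = 1: row 6 has {2,3,4,9}; col 8 has {2,3,4,5,6,7,8}; box has {2,3,4,5,6,8} → only 1 remains.
R6C9 = 7: row 6 has {1,2,3,4,9}; col 9 has {1,2,3,4,5,6,8,9}; box has {1,2,3,4,5,6,8} → only 7 remains.
R9C6 = 1: row 9 has {2,3,8,9}; col 6 has {2,3,4,5,6,7,8,9}; box has {2,3,4,8,9} → only 1 remains.
R1C4 = 3: row 1 has {1,2,4,5,6,7,8,9}; col 4 has {1,2,4,9}; box has {1,2,4,5,6,9} → only 3 remains.
R4C5 = 5: row 4 has {2,3,4,6,8}; col 5 has {1,2,3,4,9}; box has {1,2,3,4,7,9} → only 5 remains.
R4C8 = 9: row 4 has {2,3,4,5,6,8}; col 8 has {1,2,3,4,5,6,7,8}; box has {1,2,3,4,5,6,7,8} → only 9 remains.
R5C4 = 8: row 5 has {1,3,4,5,6,7,9}; col 4 has {1,2,3,4,9}; box has {1,2,3,4,5,7,9} → only 8 remains.
R6C3 = 5: row 6 has {1,2,3,4,7,9}; col 3 has {3,6,8,9}; box has {3,4,6,9} → only 5 remains.
R6C4 = 6: row 6 has {1,2,3,4,5,7,9}; col 4 has {1,2,3,4,8,9}; box has {1,2,3,4,5,7,8,9} → only 6 remains.
R8C4 = 7: row 8 has {3,4,5,8,9}; col 4 has {1,2,3,4,6,8,9}; box has {1,2,3,4,8,9} → only 7 remains.
R9C2 = 7: row 9 has {1,2,3,8,9}; col 2 has {2,3,4,5,6,9}; box has {3,5,8,9} → only 7 remains.
R9C3 = 4: row 9 has {1,2,3,7,8,9}; col 3 has {3,5,6,8,9}; box has {3,5,7,8,9} → only 4 remains.
R9C4 = 5: row 9 has {1,2,3,4,7,8,9}; col 4 has {1,2,3,4,6,7,8,9}; box has {1,2,3,4,7,8,9} → only 5 remains.
R9C5 = 6: row 9 has {1,2,3,4,5,7,8,9}; col 5 has {1,2,3,4,5,9}; box has {1,2,3,4,5,7,8,9} → only 6 remains.
R2C3 = 7: row 2 has {1,2,3,4,6,9}; col 3 has {3,4,5,6,8,9}; box has {1,2,3,4,6,9} → only 7 remains.
R2C5 = 8: row 2 has {1,2,3,4,6,7,9}; col 5 has {1,2,3,4,5,6,9}; box has {1,2,3,4,5,6,9} → only 8 remains.
R3C2 = 8: row 3 has {1,2,3,4,5,6,9}; col 2 has {2,3,4,5,6,7,9}; box has {1,2,3,4,6,7,9} → only 8 remains.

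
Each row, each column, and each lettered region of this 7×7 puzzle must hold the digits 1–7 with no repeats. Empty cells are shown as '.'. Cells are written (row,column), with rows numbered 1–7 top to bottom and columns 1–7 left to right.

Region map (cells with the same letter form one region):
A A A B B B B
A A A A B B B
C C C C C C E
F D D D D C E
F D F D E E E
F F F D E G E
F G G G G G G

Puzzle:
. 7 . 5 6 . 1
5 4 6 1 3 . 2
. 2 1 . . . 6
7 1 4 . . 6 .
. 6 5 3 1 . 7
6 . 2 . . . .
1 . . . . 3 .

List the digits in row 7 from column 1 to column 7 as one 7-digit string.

(1,3) = 3: row 1 has {1,5,6,7}; col 3 has {1,2,4,5,6}; region has {1,4,5,6,7} → only 3 remains.
(1,6) = 4: row 1 has {1,3,5,6,7}; col 6 has {3,6}; region has {1,2,3,5,6} → only 4 remains.
(2,6) = 7: row 2 has {1,2,3,4,5,6}; col 6 has {3,4,6}; region has {1,2,3,4,5,6} → only 7 remains.
(3,6) = 5: row 3 has {1,2,6}; col 6 has {3,4,6,7}; region has {1,2,6} → only 5 remains.
(4,4) = 2: row 4 has {1,4,6,7}; col 4 has {1,3,5}; region has {1,3,4,6} → only 2 remains.
(4,5) = 5: row 4 has {1,2,4,6,7}; col 5 has {1,3,6}; region has {1,2,3,4,6} → only 5 remains.
(4,7) = 3: row 4 has {1,2,4,5,6,7}; col 7 has {1,2,6,7}; region has {1,6,7} → only 3 remains.
(5,1) = 4: row 5 has {1,3,5,6,7}; col 1 has {1,5,6,7}; region has {1,2,5,6,7} → only 4 remains.
(5,6) = 2: row 5 has {1,3,4,5,6,7}; col 6 has {3,4,5,6,7}; region has {1,3,6,7} → only 2 remains.
(6,2) = 3: row 6 has {2,6}; col 2 has {1,2,4,6,7}; region has {1,2,4,5,6,7} → only 3 remains.
(6,4) = 7: row 6 has {2,3,6}; col 4 has {1,2,3,5}; region has {1,2,3,4,5,6} → only 7 remains.
(6,5) = 4: row 6 has {2,3,6,7}; col 5 has {1,3,5,6}; region has {1,2,3,6,7} → only 4 remains.
(6,6) = 1: row 6 has {2,3,4,6,7}; col 6 has {2,3,4,5,6,7}; region has {3} → only 1 remains.
(6,7) = 5: row 6 has {1,2,3,4,6,7}; col 7 has {1,2,3,6,7}; region has {1,2,3,4,6,7} → only 5 remains.
(7,2) = 5: row 7 has {1,3}; col 2 has {1,2,3,4,6,7}; region has {1,3} → only 5 remains.
(7,3) = 7: row 7 has {1,3,5}; col 3 has {1,2,3,4,5,6}; region has {1,3,5} → only 7 remains.
(7,5) = 2: row 7 has {1,3,5,7}; col 5 has {1,3,4,5,6}; region has {1,3,5,7} → only 2 remains.
(7,7) = 4: row 7 has {1,2,3,5,7}; col 7 has {1,2,3,5,6,7}; region has {1,2,3,5,7} → only 4 remains.
(1,1) = 2: row 1 has {1,3,4,5,6,7}; col 1 has {1,4,5,6,7}; region has {1,3,4,5,6,7} → only 2 remains.
(3,1) = 3: row 3 has {1,2,5,6}; col 1 has {1,2,4,5,6,7}; region has {1,2,5,6} → only 3 remains.
(3,4) = 4: row 3 has {1,2,3,5,6}; col 4 has {1,2,3,5,7}; region has {1,2,3,5,6} → only 4 remains.
(3,5) = 7: row 3 has {1,2,3,4,5,6}; col 5 has {1,2,3,4,5,6}; region has {1,2,3,4,5,6} → only 7 remains.
(7,4) = 6: row 7 has {1,2,3,4,5,7}; col 4 has {1,2,3,4,5,7}; region has {1,2,3,4,5,7} → only 6 remains.

1576234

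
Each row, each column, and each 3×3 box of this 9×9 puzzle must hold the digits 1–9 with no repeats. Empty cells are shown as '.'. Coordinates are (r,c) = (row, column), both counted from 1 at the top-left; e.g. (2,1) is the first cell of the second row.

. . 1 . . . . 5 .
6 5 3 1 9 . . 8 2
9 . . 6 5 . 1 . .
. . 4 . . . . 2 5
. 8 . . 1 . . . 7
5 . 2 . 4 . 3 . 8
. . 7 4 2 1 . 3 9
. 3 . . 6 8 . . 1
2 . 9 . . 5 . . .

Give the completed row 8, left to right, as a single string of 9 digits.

(3,3) = 8: row 3 has {1,5,6,9}; col 3 has {1,2,3,4,7,9}; box has {1,3,5,6,9} → only 8 remains.
(5,1) = 3: row 5 has {1,7,8}; col 1 has {2,5,6,9}; box has {2,4,5,8} → only 3 remains.
(5,3) = 6: row 5 has {1,3,7,8}; col 3 has {1,2,3,4,7,8,9}; box has {2,3,4,5,8} → only 6 remains.
(7,1) = 8: row 7 has {1,2,3,4,7,9}; col 1 has {2,3,5,6,9}; box has {2,3,7,9} → only 8 remains.
(7,2) = 6: row 7 has {1,2,3,4,7,8,9}; col 2 has {3,5,8}; box has {2,3,7,8,9} → only 6 remains.
(7,7) = 5: row 7 has {1,2,3,4,6,7,8,9}; col 7 has {1,3}; box has {1,3,9} → only 5 remains.
(8,1) = 4: row 8 has {1,3,6,8}; col 1 has {2,3,5,6,8,9}; box has {2,3,6,7,8,9} → only 4 remains.
(8,3) = 5: row 8 has {1,3,4,6,8}; col 3 has {1,2,3,4,6,7,8,9}; box has {2,3,4,6,7,8,9} → only 5 remains.
(8,8) = 7: row 8 has {1,3,4,5,6,8}; col 8 has {2,3,5,8}; box has {1,3,5,9} → only 7 remains.
(9,2) = 1: row 9 has {2,5,9}; col 2 has {3,5,6,8}; box has {2,3,4,5,6,7,8,9} → only 1 remains.
(1,1) = 7: row 1 has {1,5}; col 1 has {2,3,4,5,6,8,9}; box has {1,3,5,6,8,9} → only 7 remains.
(3,8) = 4: row 3 has {1,5,6,8,9}; col 8 has {2,3,5,7,8}; box has {1,2,5,8} → only 4 remains.
(3,9) = 3: row 3 has {1,4,5,6,8,9}; col 9 has {1,2,5,7,8,9}; box has {1,2,4,5,8} → only 3 remains.
(4,1) = 1: row 4 has {2,4,5}; col 1 has {2,3,4,5,6,7,8,9}; box has {2,3,4,5,6,8} → only 1 remains.
(5,8) = 9: row 5 has {1,3,6,7,8}; col 8 has {2,3,4,5,7,8}; box has {2,3,5,7,8} → only 9 remains.
(8,4) = 9: row 8 has {1,3,4,5,6,7,8}; col 4 has {1,4,6}; box has {1,2,4,5,6,8} → only 9 remains.
(8,7) = 2: row 8 has {1,3,4,5,6,7,8,9}; col 7 has {1,3,5}; box has {1,3,5,7,9} → only 2 remains.

435968271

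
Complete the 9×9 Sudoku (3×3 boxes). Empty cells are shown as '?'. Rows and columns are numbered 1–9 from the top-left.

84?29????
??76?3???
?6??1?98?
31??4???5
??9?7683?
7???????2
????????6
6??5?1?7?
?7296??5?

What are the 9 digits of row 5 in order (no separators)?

r4c4 = 8 (sole candidate).
r5c4 = 1: row 5 has {3,6,7,8,9}; col 4 has {2,5,6,8,9}; box has {4,6,7,8} → only 1 remains.
r5c9 = 4: row 5 has {1,3,6,7,8,9}; col 9 has {2,5,6}; box has {2,3,5,8} → only 4 remains.
r6c4 = 3 (sole candidate).
r6c5 = 5 (sole candidate).
r6c6 = 9 (sole candidate).
r2c5 = 8 (sole candidate).
r2c9 = 1 (sole candidate).
r4c3 = 6 (sole candidate).
r4c6 = 2 (sole candidate).
r4c7 = 7 (sole candidate).
r4c8 = 9 (sole candidate).
r6c2 = 8 (sole candidate).
r6c3 = 4 (sole candidate).
r1c8 = 6 (sole candidate).
r6c8 = 1 (sole candidate).
r6c7 = 6 (sole candidate).
r1c3 = 1 (hidden single in row 1).
r3c1 = 2 (hidden single in row 3).
r5c1 = 5: row 5 has {1,3,4,6,7,8,9}; col 1 has {2,3,6,7,8}; box has {1,3,4,6,7,8,9} → only 5 remains.
r5c2 = 2: row 5 has {1,3,4,5,6,7,8,9}; col 2 has {1,4,6,7,8}; box has {1,3,4,5,6,7,8,9} → only 2 remains.

529176834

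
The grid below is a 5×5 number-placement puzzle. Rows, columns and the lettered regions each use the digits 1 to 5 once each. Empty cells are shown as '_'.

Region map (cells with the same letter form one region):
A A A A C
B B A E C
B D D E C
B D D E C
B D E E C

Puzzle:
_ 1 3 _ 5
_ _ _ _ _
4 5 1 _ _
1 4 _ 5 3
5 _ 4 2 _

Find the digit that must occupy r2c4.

r1c1 = 2 (sole candidate).
r1c4 = 4 (sole candidate).
r2c1 = 3 (sole candidate).
r2c2 = 2 (sole candidate).
r2c3 = 5 (sole candidate).
r2c4 = 1: row 2 has {2,3,5}; col 4 has {2,4,5}; region has {2,4,5} → only 1 remains.

1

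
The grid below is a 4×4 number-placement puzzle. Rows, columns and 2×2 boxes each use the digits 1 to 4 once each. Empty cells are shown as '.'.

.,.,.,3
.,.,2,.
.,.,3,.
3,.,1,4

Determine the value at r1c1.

r1c3 = 4: row 1 has {3}; col 3 has {1,2,3}; box has {2,3} → only 4 remains.
r2c4 = 1: row 2 has {2}; col 4 has {3,4}; box has {2,3,4} → only 1 remains.
r3c4 = 2: row 3 has {3}; col 4 has {1,3,4}; box has {1,3,4} → only 2 remains.
r4c2 = 2: row 4 has {1,3,4}; col 2 has {}; box has {3} → only 2 remains.
r1c2 = 1: row 1 has {3,4}; col 2 has {2}; box has {} → only 1 remains.
r2c1 = 4: row 2 has {1,2}; col 1 has {3}; box has {1} → only 4 remains.
r2c2 = 3: row 2 has {1,2,4}; col 2 has {1,2}; box has {1,4} → only 3 remains.
r3c1 = 1: row 3 has {2,3}; col 1 has {3,4}; box has {2,3} → only 1 remains.
r3c2 = 4: row 3 has {1,2,3}; col 2 has {1,2,3}; box has {1,2,3} → only 4 remains.
r1c1 = 2: row 1 has {1,3,4}; col 1 has {1,3,4}; box has {1,3,4} → only 2 remains.

2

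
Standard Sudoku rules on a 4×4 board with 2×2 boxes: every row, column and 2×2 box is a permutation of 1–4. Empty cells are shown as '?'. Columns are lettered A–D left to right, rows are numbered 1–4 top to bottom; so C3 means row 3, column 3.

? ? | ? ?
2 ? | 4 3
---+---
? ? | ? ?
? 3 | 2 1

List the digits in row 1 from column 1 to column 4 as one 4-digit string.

C1 = 1: row 1 has {}; col 3 has {2,4}; box has {3,4} → only 1 remains.
D1 = 2: row 1 has {1}; col 4 has {1,3}; box has {1,3,4} → only 2 remains.
B2 = 1: row 2 has {2,3,4}; col 2 has {3}; box has {2} → only 1 remains.
C3 = 3: row 3 has {}; col 3 has {1,2,4}; box has {1,2} → only 3 remains.
D3 = 4: row 3 has {3}; col 4 has {1,2,3}; box has {1,2,3} → only 4 remains.
A4 = 4: row 4 has {1,2,3}; col 1 has {2}; box has {3} → only 4 remains.
A1 = 3: row 1 has {1,2}; col 1 has {2,4}; box has {1,2} → only 3 remains.
B1 = 4: row 1 has {1,2,3}; col 2 has {1,3}; box has {1,2,3} → only 4 remains.

3412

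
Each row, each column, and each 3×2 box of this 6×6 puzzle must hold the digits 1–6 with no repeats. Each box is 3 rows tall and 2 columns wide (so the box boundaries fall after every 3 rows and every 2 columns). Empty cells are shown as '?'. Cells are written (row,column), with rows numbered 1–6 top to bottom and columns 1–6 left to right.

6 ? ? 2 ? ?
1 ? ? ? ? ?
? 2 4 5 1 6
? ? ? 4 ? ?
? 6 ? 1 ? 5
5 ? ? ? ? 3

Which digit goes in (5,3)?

3

(1,6) = 4 (sole candidate).
(2,6) = 2 (sole candidate).
(3,1) = 3 (sole candidate).
(4,1) = 2 (sole candidate).
(4,5) = 6 (sole candidate).
(4,6) = 1 (sole candidate).
(5,1) = 4 (sole candidate).
(5,5) = 2 (sole candidate).
(6,2) = 1 (sole candidate).
(6,4) = 6 (sole candidate).
(6,5) = 4 (sole candidate).
(1,2) = 5 (sole candidate).
(1,5) = 3 (sole candidate).
(2,2) = 4 (sole candidate).
(2,4) = 3 (sole candidate).
(2,5) = 5 (sole candidate).
(4,2) = 3 (sole candidate).
(4,3) = 5 (sole candidate).
(5,3) = 3: row 5 has {1,2,4,5,6}; col 3 has {4,5}; box has {1,4,5,6} → only 3 remains.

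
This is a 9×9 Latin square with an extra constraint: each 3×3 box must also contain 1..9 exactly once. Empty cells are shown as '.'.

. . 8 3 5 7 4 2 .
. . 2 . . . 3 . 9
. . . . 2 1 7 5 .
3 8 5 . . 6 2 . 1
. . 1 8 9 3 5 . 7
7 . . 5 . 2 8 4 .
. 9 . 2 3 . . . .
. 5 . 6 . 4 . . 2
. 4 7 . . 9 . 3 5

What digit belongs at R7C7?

R1C9 = 6 (sole candidate).
R2C4 = 4 (sole candidate).
R2C6 = 8 (sole candidate).
R2C8 = 1 (sole candidate).
R3C4 = 9 (sole candidate).
R3C9 = 8 (sole candidate).
R4C4 = 7 (sole candidate).
R4C5 = 4 (sole candidate).
R4C8 = 9 (sole candidate).
R5C8 = 6 (sole candidate).
R6C2 = 6 (sole candidate).
R6C3 = 9 (sole candidate).
R6C5 = 1 (sole candidate).
R6C9 = 3 (sole candidate).
R7C3 = 6 (sole candidate).
R7C6 = 5 (sole candidate).
R7C7 = 1: row 7 has {2,3,5,6,9}; col 7 has {2,3,4,5,7,8}; box has {2,3,5} → only 1 remains.

1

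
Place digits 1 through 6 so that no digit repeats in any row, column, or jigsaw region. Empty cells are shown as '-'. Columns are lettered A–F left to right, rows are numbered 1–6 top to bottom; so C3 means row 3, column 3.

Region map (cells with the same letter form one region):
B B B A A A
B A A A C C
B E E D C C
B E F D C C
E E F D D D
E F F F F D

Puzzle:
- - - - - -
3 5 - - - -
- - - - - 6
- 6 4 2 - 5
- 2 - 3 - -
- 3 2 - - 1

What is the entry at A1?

A4 = 1 (sole candidate).
E4 = 3 (sole candidate).
F5 = 4 (sole candidate).
B1 = 4 (sole candidate).
F2 = 2 (sole candidate).
B3 = 1 (sole candidate).
D3 = 5 (sole candidate).
E3 = 4 (sole candidate).
A5 = 5 (sole candidate).
E5 = 6 (sole candidate).
A6 = 4 (sole candidate).
D6 = 6 (sole candidate).
E6 = 5 (sole candidate).
D1 = 1 (sole candidate).
E1 = 2 (sole candidate).
F1 = 3 (sole candidate).
C2 = 6 (sole candidate).
D2 = 4 (sole candidate).
E2 = 1 (sole candidate).
A3 = 2 (sole candidate).
C3 = 3 (sole candidate).
C5 = 1 (sole candidate).
A1 = 6: row 1 has {1,2,3,4}; col 1 has {1,2,3,4,5}; region has {1,2,3,4} → only 6 remains.

6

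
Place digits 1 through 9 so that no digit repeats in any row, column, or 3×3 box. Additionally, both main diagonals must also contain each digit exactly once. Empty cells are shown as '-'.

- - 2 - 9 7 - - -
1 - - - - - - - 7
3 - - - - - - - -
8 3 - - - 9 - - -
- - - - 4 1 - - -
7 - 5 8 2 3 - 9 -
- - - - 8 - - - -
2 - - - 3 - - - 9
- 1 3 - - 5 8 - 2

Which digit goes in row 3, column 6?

row 9, column 1 = 6: row 9 has {1,2,3,5,8}; col 1 has {1,2,3,7,8}; box has {1,2,3}; anti-diagonal has {4,8,9} → only 6 remains.
row 9, column 5 = 7: row 9 has {1,2,3,5,6,8}; col 5 has {2,3,4,8,9}; box has {3,5,8} → only 7 remains.
row 9, column 8 = 4: row 9 has {1,2,3,5,6,7,8}; col 8 has {9}; box has {2,8,9} → only 4 remains.
row 1, column 1 = 5: row 1 has {2,7,9}; col 1 has {1,2,3,6,7,8}; box has {1,2,3}; main diagonal has {2,3,4} → only 5 remains.
row 5, column 1 = 9: row 5 has {1,4}; col 1 has {1,2,3,5,6,7,8}; box has {3,5,7,8} → only 9 remains.
row 5, column 3 = 6: row 5 has {1,4,9}; col 3 has {2,3,5}; box has {3,5,7,8,9} → only 6 remains.
row 6, column 2 = 4: row 6 has {2,3,5,7,8,9}; col 2 has {1,3}; box has {3,5,6,7,8,9} → only 4 remains.
row 7, column 1 = 4: row 7 has {8}; col 1 has {1,2,3,5,6,7,8,9}; box has {1,2,3,6} → only 4 remains.
row 7, column 3 = 7: row 7 has {4,8}; col 3 has {2,3,5,6}; box has {1,2,3,4,6}; anti-diagonal has {4,6,8,9} → only 7 remains.
row 8, column 2 = 5: row 8 has {2,3,9}; col 2 has {1,3,4}; box has {1,2,3,4,6,7}; anti-diagonal has {4,6,7,8,9} → only 5 remains.
row 8, column 3 = 8: row 8 has {2,3,5,9}; col 3 has {2,3,5,6,7}; box has {1,2,3,4,5,6,7} → only 8 remains.
row 9, column 4 = 9: row 9 has {1,2,3,4,5,6,7,8}; col 4 has {8}; box has {3,5,7,8} → only 9 remains.
row 3, column 3 = 9: row 3 has {3}; col 3 has {2,3,5,6,7,8}; box has {1,2,3,5}; main diagonal has {2,3,4,5} → only 9 remains.
row 4, column 3 = 1: row 4 has {3,8,9}; col 3 has {2,3,5,6,7,8,9}; box has {3,4,5,6,7,8,9} → only 1 remains.
row 5, column 2 = 2: row 5 has {1,4,6,9}; col 2 has {1,3,4,5}; box has {1,3,4,5,6,7,8,9} → only 2 remains.
row 7, column 2 = 9: row 7 has {4,7,8}; col 2 has {1,2,3,4,5}; box has {1,2,3,4,5,6,7,8} → only 9 remains.
row 2, column 3 = 4: row 2 has {1,7}; col 3 has {1,2,3,5,6,7,8,9}; box has {1,2,3,5,9} → only 4 remains.
row 2, column 7 = 9: in row 2, 9 can only go here (every other open cell in that row sees a 9).
row 3, column 2 = 7: in row 3, 7 can only go here (every other open cell in that row sees a 7).
row 3, column 5 = 1: in column 5, 1 can only go here (every other open cell in that column sees a 1).
row 3, column 7 = 2: row 3 has {1,3,7,9}; col 7 has {8,9}; box has {7,9}; anti-diagonal has {4,5,6,7,8,9} → only 2 remains.
row 2, column 8 = 3: row 2 has {1,4,7,9}; col 8 has {4,9}; box has {2,7,9}; anti-diagonal has {2,4,5,6,7,8,9} → only 3 remains.
row 1, column 9 = 1: row 1 has {2,5,7,9}; col 9 has {2,7,9}; box has {2,3,7,9}; anti-diagonal has {2,3,4,5,6,7,8,9} → only 1 remains.
row 6, column 9 = 6: row 6 has {2,3,4,5,7,8,9}; col 9 has {1,2,7,9}; box has {9} → only 6 remains.
row 6, column 7 = 1: row 6 has {2,3,4,5,6,7,8,9}; col 7 has {2,8,9}; box has {6,9} → only 1 remains.
row 7, column 7 = 6: row 7 has {4,7,8,9}; col 7 has {1,2,8,9}; box has {2,4,8,9}; main diagonal has {2,3,4,5,9} → only 6 remains.
row 8, column 7 = 7: row 8 has {2,3,5,8,9}; col 7 has {1,2,6,8,9}; box has {2,4,6,8,9} → only 7 remains.
row 8, column 8 = 1: row 8 has {2,3,5,7,8,9}; col 8 has {3,4,9}; box has {2,4,6,7,8,9}; main diagonal has {2,3,4,5,6,9} → only 1 remains.
row 1, column 7 = 4: row 1 has {1,2,5,7,9}; col 7 has {1,2,6,7,8,9}; box has {1,2,3,7,9} → only 4 remains.
row 2, column 2 = 8: row 2 has {1,3,4,7,9}; col 2 has {1,2,3,4,5,7,9}; box has {1,2,3,4,5,7,9}; main diagonal has {1,2,3,4,5,6,9} → only 8 remains.
row 4, column 4 = 7: row 4 has {1,3,8,9}; col 4 has {8,9}; box has {1,2,3,4,8,9}; main diagonal has {1,2,3,4,5,6,8,9} → only 7 remains.
row 4, column 7 = 5: row 4 has {1,3,7,8,9}; col 7 has {1,2,4,6,7,8,9}; box has {1,6,9} → only 5 remains.
row 4, column 8 = 2: row 4 has {1,3,5,7,8,9}; col 8 has {1,3,4,9}; box has {1,5,6,9} → only 2 remains.
row 4, column 9 = 4: row 4 has {1,2,3,5,7,8,9}; col 9 has {1,2,6,7,9}; box has {1,2,5,6,9} → only 4 remains.
row 5, column 4 = 5: row 5 has {1,2,4,6,9}; col 4 has {7,8,9}; box has {1,2,3,4,7,8,9} → only 5 remains.
row 5, column 7 = 3: row 5 has {1,2,4,5,6,9}; col 7 has {1,2,4,5,6,7,8,9}; box has {1,2,4,5,6,9} → only 3 remains.
row 5, column 9 = 8: row 5 has {1,2,3,4,5,6,9}; col 9 has {1,2,4,6,7,9}; box has {1,2,3,4,5,6,9} → only 8 remains.
row 7, column 6 = 2: row 7 has {4,6,7,8,9}; col 6 has {1,3,5,7,9}; box has {3,5,7,8,9} → only 2 remains.
row 7, column 8 = 5: row 7 has {2,4,6,7,8,9}; col 8 has {1,2,3,4,9}; box has {1,2,4,6,7,8,9} → only 5 remains.
row 7, column 9 = 3: row 7 has {2,4,5,6,7,8,9}; col 9 has {1,2,4,6,7,8,9}; box has {1,2,4,5,6,7,8,9} → only 3 remains.
row 1, column 2 = 6: row 1 has {1,2,4,5,7,9}; col 2 has {1,2,3,4,5,7,8,9}; box has {1,2,3,4,5,7,8,9} → only 6 remains.
row 1, column 4 = 3: row 1 has {1,2,4,5,6,7,9}; col 4 has {5,7,8,9}; box has {1,7,9} → only 3 remains.
row 1, column 8 = 8: row 1 has {1,2,3,4,5,6,7,9}; col 8 has {1,2,3,4,5,9}; box has {1,2,3,4,7,9} → only 8 remains.
row 2, column 6 = 6: row 2 has {1,3,4,7,8,9}; col 6 has {1,2,3,5,7,9}; box has {1,3,7,9} → only 6 remains.
row 3, column 4 = 4: row 3 has {1,2,3,7,9}; col 4 has {3,5,7,8,9}; box has {1,3,6,7,9} → only 4 remains.
row 3, column 6 = 8: row 3 has {1,2,3,4,7,9}; col 6 has {1,2,3,5,6,7,9}; box has {1,3,4,6,7,9} → only 8 remains.

8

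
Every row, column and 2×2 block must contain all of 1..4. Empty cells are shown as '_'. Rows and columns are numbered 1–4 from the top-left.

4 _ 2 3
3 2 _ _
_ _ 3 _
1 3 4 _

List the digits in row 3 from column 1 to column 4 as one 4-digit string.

r1c2 = 1: row 1 has {2,3,4}; col 2 has {2,3}; box has {2,3,4} → only 1 remains.
r2c3 = 1: row 2 has {2,3}; col 3 has {2,3,4}; box has {2,3} → only 1 remains.
r2c4 = 4: row 2 has {1,2,3}; col 4 has {3}; box has {1,2,3} → only 4 remains.
r3c1 = 2: row 3 has {3}; col 1 has {1,3,4}; box has {1,3} → only 2 remains.
r3c2 = 4: row 3 has {2,3}; col 2 has {1,2,3}; box has {1,2,3} → only 4 remains.
r3c4 = 1: row 3 has {2,3,4}; col 4 has {3,4}; box has {3,4} → only 1 remains.

2431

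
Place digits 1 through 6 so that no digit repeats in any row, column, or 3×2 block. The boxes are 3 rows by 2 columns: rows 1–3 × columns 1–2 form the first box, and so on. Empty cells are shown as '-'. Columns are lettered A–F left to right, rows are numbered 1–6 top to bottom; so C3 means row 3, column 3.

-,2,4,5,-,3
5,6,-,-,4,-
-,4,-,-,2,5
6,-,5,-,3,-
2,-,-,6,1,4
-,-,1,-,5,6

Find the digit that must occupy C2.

A1 = 1: row 1 has {2,3,4,5}; col 1 has {2,5,6}; box has {2,4,5,6} → only 1 remains.
E1 = 6: row 1 has {1,2,3,4,5}; col 5 has {1,2,3,4,5}; box has {2,3,4,5} → only 6 remains.
F2 = 1: row 2 has {4,5,6}; col 6 has {3,4,5,6}; box has {2,3,4,5,6} → only 1 remains.
A3 = 3: row 3 has {2,4,5}; col 1 has {1,2,5,6}; box has {1,2,4,5,6} → only 3 remains.
C3 = 6: row 3 has {2,3,4,5}; col 3 has {1,4,5}; box has {4,5} → only 6 remains.
D3 = 1: row 3 has {2,3,4,5,6}; col 4 has {5,6}; box has {4,5,6} → only 1 remains.
B4 = 1: row 4 has {3,5,6}; col 2 has {2,4,6}; box has {2,6} → only 1 remains.
F4 = 2: row 4 has {1,3,5,6}; col 6 has {1,3,4,5,6}; box has {1,3,4,5,6} → only 2 remains.
C5 = 3: row 5 has {1,2,4,6}; col 3 has {1,4,5,6}; box has {1,5,6} → only 3 remains.
A6 = 4: row 6 has {1,5,6}; col 1 has {1,2,3,5,6}; box has {1,2,6} → only 4 remains.
B6 = 3: row 6 has {1,4,5,6}; col 2 has {1,2,4,6}; box has {1,2,4,6} → only 3 remains.
D6 = 2: row 6 has {1,3,4,5,6}; col 4 has {1,5,6}; box has {1,3,5,6} → only 2 remains.
C2 = 2: row 2 has {1,4,5,6}; col 3 has {1,3,4,5,6}; box has {1,4,5,6} → only 2 remains.

2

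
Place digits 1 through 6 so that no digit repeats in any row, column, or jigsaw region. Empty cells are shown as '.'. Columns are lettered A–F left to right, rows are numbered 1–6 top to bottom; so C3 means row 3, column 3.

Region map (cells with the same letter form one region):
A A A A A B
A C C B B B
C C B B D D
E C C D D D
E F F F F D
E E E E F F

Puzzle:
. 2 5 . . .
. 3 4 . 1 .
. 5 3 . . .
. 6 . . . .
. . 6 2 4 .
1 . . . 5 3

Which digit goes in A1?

4

A2 = 6: row 2 has {1,3,4}; col 1 has {1}; region has {2,5} → only 6 remains.
D2 = 5: row 2 has {1,3,4,6}; col 4 has {2}; region has {1,3} → only 5 remains.
F2 = 2: row 2 has {1,3,4,5,6}; col 6 has {3}; region has {1,3,5} → only 2 remains.
A3 = 2: row 3 has {3,5}; col 1 has {1,6}; region has {3,4,5,6} → only 2 remains.
E3 = 6: row 3 has {2,3,5}; col 5 has {1,4,5}; region has {} → only 6 remains.
C4 = 1: row 4 has {6}; col 3 has {3,4,5,6}; region has {2,3,4,5,6} → only 1 remains.
B5 = 1: row 5 has {2,4,6}; col 2 has {2,3,5,6}; region has {2,3,4,5,6} → only 1 remains.
F5 = 5: row 5 has {1,2,4,6}; col 6 has {2,3}; region has {6} → only 5 remains.
B6 = 4: row 6 has {1,3,5}; col 2 has {1,2,3,5,6}; region has {1} → only 4 remains.
C6 = 2: row 6 has {1,3,4,5}; col 3 has {1,3,4,5,6}; region has {1,4} → only 2 remains.
D6 = 6: row 6 has {1,2,3,4,5}; col 4 has {2,5}; region has {1,2,4} → only 6 remains.
E1 = 3: row 1 has {2,5}; col 5 has {1,4,5,6}; region has {2,5,6} → only 3 remains.
D3 = 4: row 3 has {2,3,5,6}; col 4 has {2,5,6}; region has {1,2,3,5} → only 4 remains.
F3 = 1: row 3 has {2,3,4,5,6}; col 6 has {2,3,5}; region has {5,6} → only 1 remains.
D4 = 3: row 4 has {1,6}; col 4 has {2,4,5,6}; region has {1,5,6} → only 3 remains.
E4 = 2: row 4 has {1,3,6}; col 5 has {1,3,4,5,6}; region has {1,3,5,6} → only 2 remains.
F4 = 4: row 4 has {1,2,3,6}; col 6 has {1,2,3,5}; region has {1,2,3,5,6} → only 4 remains.
A5 = 3: row 5 has {1,2,4,5,6}; col 1 has {1,2,6}; region has {1,2,4,6} → only 3 remains.
A1 = 4: row 1 has {2,3,5}; col 1 has {1,2,3,6}; region has {2,3,5,6} → only 4 remains.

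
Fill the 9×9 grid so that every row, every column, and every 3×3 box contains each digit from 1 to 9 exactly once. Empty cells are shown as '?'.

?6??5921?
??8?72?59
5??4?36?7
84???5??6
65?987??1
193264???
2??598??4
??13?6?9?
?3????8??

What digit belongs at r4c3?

r1c4 = 8 (sole candidate).
r1c9 = 3 (sole candidate).
r2c2 = 1 (sole candidate).
r2c4 = 6 (sole candidate).
r2c7 = 4 (sole candidate).
r3c2 = 2 (sole candidate).
r3c3 = 9 (sole candidate).
r3c5 = 1 (sole candidate).
r3c8 = 8 (sole candidate).
r4c4 = 1 (sole candidate).
r4c5 = 3 (sole candidate).
r5c3 = 2 (sole candidate).
r5c7 = 3 (sole candidate).
r5c8 = 4 (sole candidate).
r6c8 = 7 (sole candidate).
r7c2 = 7 (sole candidate).
r7c3 = 6 (sole candidate).
r7c7 = 1 (sole candidate).
r7c8 = 3 (sole candidate).
r8c1 = 4 (sole candidate).
r8c2 = 8 (sole candidate).
r8c5 = 2 (sole candidate).
r8c9 = 5 (sole candidate).
r9c1 = 9 (sole candidate).
r9c3 = 5 (sole candidate).
r9c4 = 7 (sole candidate).
r9c5 = 4 (sole candidate).
r9c6 = 1 (sole candidate).
r9c9 = 2 (sole candidate).
r1c1 = 7 (sole candidate).
r1c3 = 4 (sole candidate).
r2c1 = 3 (sole candidate).
r4c3 = 7: row 4 has {1,3,4,5,6,8}; col 3 has {1,2,3,4,5,6,8,9}; box has {1,2,3,4,5,6,8,9} → only 7 remains.

7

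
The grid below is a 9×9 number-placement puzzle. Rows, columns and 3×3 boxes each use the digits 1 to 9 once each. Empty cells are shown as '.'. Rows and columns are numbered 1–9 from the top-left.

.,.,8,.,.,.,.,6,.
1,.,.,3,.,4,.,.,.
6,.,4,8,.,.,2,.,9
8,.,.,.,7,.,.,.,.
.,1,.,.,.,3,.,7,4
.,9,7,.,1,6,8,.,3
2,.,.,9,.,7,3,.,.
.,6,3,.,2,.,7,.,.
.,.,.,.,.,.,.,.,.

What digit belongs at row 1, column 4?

row 2, column 7 = 5 (sole candidate).
row 2, column 8 = 8 (sole candidate).
row 2, column 9 = 7 (sole candidate).
row 3, column 5 = 5 (sole candidate).
row 3, column 6 = 1 (sole candidate).
row 3, column 8 = 3 (sole candidate).
row 5, column 1 = 5 (sole candidate).
row 5, column 4 = 2 (sole candidate).
row 6, column 1 = 4 (sole candidate).
row 6, column 4 = 5 (sole candidate).
row 6, column 8 = 2 (sole candidate).
row 8, column 1 = 9 (sole candidate).
row 9, column 1 = 7 (sole candidate).
row 1, column 1 = 3 (sole candidate).
row 1, column 4 = 7: row 1 has {3,6,8}; col 4 has {2,3,5,8,9}; box has {1,3,4,5,8} → only 7 remains.

7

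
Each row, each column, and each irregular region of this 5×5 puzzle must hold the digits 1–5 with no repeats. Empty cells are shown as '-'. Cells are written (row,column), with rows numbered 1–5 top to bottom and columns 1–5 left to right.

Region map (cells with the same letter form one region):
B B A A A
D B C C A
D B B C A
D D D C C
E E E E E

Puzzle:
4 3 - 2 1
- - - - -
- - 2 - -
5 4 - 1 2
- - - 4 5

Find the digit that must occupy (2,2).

1

(1,3) = 5 (sole candidate).
(4,3) = 3 (sole candidate).
(5,3) = 1 (sole candidate).
(2,3) = 4 (sole candidate).
(2,5) = 3 (sole candidate).
(3,1) = 1 (sole candidate).
(3,2) = 5 (sole candidate).
(3,4) = 3 (sole candidate).
(3,5) = 4 (sole candidate).
(5,2) = 2 (sole candidate).
(2,1) = 2 (sole candidate).
(2,2) = 1: row 2 has {2,3,4}; col 2 has {2,3,4,5}; region has {2,3,4,5} → only 1 remains.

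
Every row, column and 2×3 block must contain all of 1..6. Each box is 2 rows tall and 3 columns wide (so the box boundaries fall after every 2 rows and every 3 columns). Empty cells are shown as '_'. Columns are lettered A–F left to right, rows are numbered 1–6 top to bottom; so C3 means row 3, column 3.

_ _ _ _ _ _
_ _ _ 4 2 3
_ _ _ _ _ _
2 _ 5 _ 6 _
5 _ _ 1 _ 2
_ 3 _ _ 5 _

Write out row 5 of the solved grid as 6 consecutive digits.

E1 = 1: row 1 has {}; col 5 has {2,5,6}; box has {2,3,4} → only 1 remains.
D4 = 3: row 4 has {2,5,6}; col 4 has {1,4}; box has {6} → only 3 remains.
D6 = 6: row 6 has {3,5}; col 4 has {1,3,4}; box has {1,2,5} → only 6 remains.
F6 = 4: row 6 has {3,5,6}; col 6 has {2,3}; box has {1,2,5,6} → only 4 remains.
D1 = 5: row 1 has {1}; col 4 has {1,3,4,6}; box has {1,2,3,4} → only 5 remains.
F1 = 6: row 1 has {1,5}; col 6 has {2,3,4}; box has {1,2,3,4,5} → only 6 remains.
D3 = 2: row 3 has {}; col 4 has {1,3,4,5,6}; box has {3,6} → only 2 remains.
E3 = 4: row 3 has {2}; col 5 has {1,2,5,6}; box has {2,3,6} → only 4 remains.
F4 = 1: row 4 has {2,3,5,6}; col 6 has {2,3,4,6}; box has {2,3,4,6} → only 1 remains.
E5 = 3: row 5 has {1,2,5}; col 5 has {1,2,4,5,6}; box has {1,2,4,5,6} → only 3 remains.
A6 = 1: row 6 has {3,4,5,6}; col 1 has {2,5}; box has {3,5} → only 1 remains.
C6 = 2: row 6 has {1,3,4,5,6}; col 3 has {5}; box has {1,3,5} → only 2 remains.
A2 = 6: row 2 has {2,3,4}; col 1 has {1,2,5}; box has {} → only 6 remains.
C2 = 1: row 2 has {2,3,4,6}; col 3 has {2,5}; box has {6} → only 1 remains.
A3 = 3: row 3 has {2,4}; col 1 has {1,2,5,6}; box has {2,5} → only 3 remains.
C3 = 6: row 3 has {2,3,4}; col 3 has {1,2,5}; box has {2,3,5} → only 6 remains.
F3 = 5: row 3 has {2,3,4,6}; col 6 has {1,2,3,4,6}; box has {1,2,3,4,6} → only 5 remains.
B4 = 4: row 4 has {1,2,3,5,6}; col 2 has {3}; box has {2,3,5,6} → only 4 remains.
B5 = 6: row 5 has {1,2,3,5}; col 2 has {3,4}; box has {1,2,3,5} → only 6 remains.
C5 = 4: row 5 has {1,2,3,5,6}; col 3 has {1,2,5,6}; box has {1,2,3,5,6} → only 4 remains.

564132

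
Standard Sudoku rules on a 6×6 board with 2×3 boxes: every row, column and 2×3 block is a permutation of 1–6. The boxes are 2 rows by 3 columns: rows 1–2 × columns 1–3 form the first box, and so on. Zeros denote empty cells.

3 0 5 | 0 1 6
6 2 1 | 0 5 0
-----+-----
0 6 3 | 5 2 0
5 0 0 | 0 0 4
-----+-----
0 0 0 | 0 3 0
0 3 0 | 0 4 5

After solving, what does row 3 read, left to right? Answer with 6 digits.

row 1, column 2 = 4: row 1 has {1,3,5,6}; col 2 has {2,3,6}; box has {1,2,3,5,6} → only 4 remains.
row 1, column 4 = 2: row 1 has {1,3,4,5,6}; col 4 has {5}; box has {1,5,6} → only 2 remains.
row 2, column 6 = 3: row 2 has {1,2,5,6}; col 6 has {4,5,6}; box has {1,2,5,6} → only 3 remains.
row 3, column 6 = 1: row 3 has {2,3,5,6}; col 6 has {3,4,5,6}; box has {2,4,5} → only 1 remains.
row 4, column 2 = 1: row 4 has {4,5}; col 2 has {2,3,4,6}; box has {3,5,6} → only 1 remains.
row 4, column 3 = 2: row 4 has {1,4,5}; col 3 has {1,3,5}; box has {1,3,5,6} → only 2 remains.
row 4, column 5 = 6: row 4 has {1,2,4,5}; col 5 has {1,2,3,4,5}; box has {1,2,4,5} → only 6 remains.
row 5, column 2 = 5: row 5 has {3}; col 2 has {1,2,3,4,6}; box has {3} → only 5 remains.
row 5, column 6 = 2: row 5 has {3,5}; col 6 has {1,3,4,5,6}; box has {3,4,5} → only 2 remains.
row 6, column 3 = 6: row 6 has {3,4,5}; col 3 has {1,2,3,5}; box has {3,5} → only 6 remains.
row 6, column 4 = 1: row 6 has {3,4,5,6}; col 4 has {2,5}; box has {2,3,4,5} → only 1 remains.
row 2, column 4 = 4: row 2 has {1,2,3,5,6}; col 4 has {1,2,5}; box has {1,2,3,5,6} → only 4 remains.
row 3, column 1 = 4: row 3 has {1,2,3,5,6}; col 1 has {3,5,6}; box has {1,2,3,5,6} → only 4 remains.

463521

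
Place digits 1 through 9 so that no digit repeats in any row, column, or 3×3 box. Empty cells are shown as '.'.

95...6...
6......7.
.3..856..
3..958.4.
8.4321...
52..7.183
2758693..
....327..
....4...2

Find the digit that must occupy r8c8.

9

r1c5 = 1 (sole candidate).
r2c5 = 9 (sole candidate).
r4c7 = 2 (sole candidate).
r6c6 = 4 (sole candidate).
r7c8 = 1 (sole candidate).
r7c9 = 4 (sole candidate).
r9c1 = 1 (sole candidate).
r9c6 = 7 (sole candidate).
r1c9 = 8 (sole candidate).
r2c6 = 3 (sole candidate).
r6c4 = 6 (sole candidate).
r8c1 = 4 (sole candidate).
r9c4 = 5 (sole candidate).
r1c7 = 4 (sole candidate).
r2c7 = 5 (sole candidate).
r2c9 = 1 (sole candidate).
r3c1 = 7 (sole candidate).
r3c9 = 9 (sole candidate).
r5c7 = 9 (sole candidate).
r6c3 = 9 (sole candidate).
r8c4 = 1 (sole candidate).
r9c7 = 8 (sole candidate).
r1c3 = 2 (sole candidate).
r1c4 = 7 (sole candidate).
r1c8 = 3 (sole candidate).
r2c3 = 8 (sole candidate).
r3c3 = 1 (sole candidate).
r3c8 = 2 (sole candidate).
r5c2 = 6 (sole candidate).
r5c8 = 5 (sole candidate).
r5c9 = 7 (sole candidate).
r8c3 = 6 (sole candidate).
r8c8 = 9: row 8 has {1,2,3,4,6,7}; col 8 has {1,2,3,4,5,7,8}; box has {1,2,3,4,7,8} → only 9 remains.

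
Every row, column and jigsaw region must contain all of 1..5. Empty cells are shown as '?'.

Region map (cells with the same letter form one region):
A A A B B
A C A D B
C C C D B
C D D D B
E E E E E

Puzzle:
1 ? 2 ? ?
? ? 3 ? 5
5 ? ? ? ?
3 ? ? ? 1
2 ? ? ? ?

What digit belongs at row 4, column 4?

2

row 2, column 1 = 4 (sole candidate).
row 1, column 2 = 5 (sole candidate).
row 5, column 2 = 3 (hidden single in column 2).
row 5, column 5 = 4 (sole candidate).
row 1, column 5 = 3 (sole candidate).
row 3, column 5 = 2 (sole candidate).
row 1, column 4 = 4 (sole candidate).
row 3, column 4 = 3 (hidden single in row 3).
row 2, column 2 = 2 (hidden single in region C).
row 2, column 4 = 1 (sole candidate).
row 4, column 2 = 4 (sole candidate).
row 4, column 3 = 5 (sole candidate).
row 4, column 4 = 2: row 4 has {1,3,4,5}; col 4 has {1,3,4}; region has {1,3,4,5} → only 2 remains.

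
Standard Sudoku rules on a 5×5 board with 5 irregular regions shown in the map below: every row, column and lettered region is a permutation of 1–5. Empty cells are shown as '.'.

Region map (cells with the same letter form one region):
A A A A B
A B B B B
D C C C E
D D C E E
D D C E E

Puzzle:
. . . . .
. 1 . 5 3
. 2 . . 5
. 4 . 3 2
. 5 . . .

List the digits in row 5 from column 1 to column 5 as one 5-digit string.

row 1, column 2 = 3 (sole candidate).
row 1, column 5 = 4 (sole candidate).
row 2, column 3 = 2 (sole candidate).
row 4, column 1 = 1 (sole candidate).
row 4, column 3 = 5 (sole candidate).
row 5, column 5 = 1: row 5 has {5}; col 5 has {2,3,4,5}; region has {2,3,5} → only 1 remains.
row 1, column 3 = 1 (sole candidate).
row 1, column 4 = 2 (sole candidate).
row 2, column 1 = 4 (sole candidate).
row 3, column 1 = 3 (sole candidate).
row 3, column 3 = 4 (sole candidate).
row 3, column 4 = 1 (sole candidate).
row 5, column 1 = 2: row 5 has {1,5}; col 1 has {1,3,4}; region has {1,3,4,5} → only 2 remains.
row 5, column 3 = 3: row 5 has {1,2,5}; col 3 has {1,2,4,5}; region has {1,2,4,5} → only 3 remains.
row 5, column 4 = 4: row 5 has {1,2,3,5}; col 4 has {1,2,3,5}; region has {1,2,3,5} → only 4 remains.

25341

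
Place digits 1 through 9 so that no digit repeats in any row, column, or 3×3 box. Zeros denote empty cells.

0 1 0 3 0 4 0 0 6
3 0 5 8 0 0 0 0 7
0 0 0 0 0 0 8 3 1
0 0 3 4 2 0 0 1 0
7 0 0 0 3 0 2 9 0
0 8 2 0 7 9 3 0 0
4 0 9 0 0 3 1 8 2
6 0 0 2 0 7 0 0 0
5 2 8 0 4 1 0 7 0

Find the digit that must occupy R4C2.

5

R1C3 = 7: row 1 has {1,3,4,6}; col 3 has {2,3,5,8,9}; box has {1,3,5} → only 7 remains.
R4C1 = 9: row 4 has {1,2,3,4}; col 1 has {3,4,5,6,7}; box has {2,3,7,8} → only 9 remains.
R6C1 = 1: row 6 has {2,3,7,8,9}; col 1 has {3,4,5,6,7,9}; box has {2,3,7,8,9} → only 1 remains.
R7C2 = 7: row 7 has {1,2,3,4,8,9}; col 2 has {1,2,8}; box has {2,4,5,6,8,9} → only 7 remains.
R8C2 = 3: row 8 has {2,6,7}; col 2 has {1,2,7,8}; box has {2,4,5,6,7,8,9} → only 3 remains.
R8C3 = 1: row 8 has {2,3,6,7}; col 3 has {2,3,5,7,8,9}; box has {2,3,4,5,6,7,8,9} → only 1 remains.
R3C1 = 2: row 3 has {1,3,8}; col 1 has {1,3,4,5,6,7,9}; box has {1,3,5,7} → only 2 remains.
R1C1 = 8: row 1 has {1,3,4,6,7}; col 1 has {1,2,3,4,5,6,7,9}; box has {1,2,3,5,7} → only 8 remains.
R1C8 = 2: in row 1, 2 can only go here (every other open cell in that row sees a 2).
R2C8 = 4: row 2 has {3,5,7,8}; col 8 has {1,2,3,7,8,9}; box has {1,2,3,6,7,8} → only 4 remains.
R8C8 = 5: row 8 has {1,2,3,6,7}; col 8 has {1,2,3,4,7,8,9}; box has {1,2,7,8} → only 5 remains.
R2C7 = 9: row 2 has {3,4,5,7,8}; col 7 has {1,2,3,8}; box has {1,2,3,4,6,7,8} → only 9 remains.
R6C8 = 6: row 6 has {1,2,3,7,8,9}; col 8 has {1,2,3,4,5,7,8,9}; box has {1,2,3,9} → only 6 remains.
R8C7 = 4: row 8 has {1,2,3,5,6,7}; col 7 has {1,2,3,8,9}; box has {1,2,5,7,8} → only 4 remains.
R8C9 = 9: row 8 has {1,2,3,4,5,6,7}; col 9 has {1,2,6,7}; box has {1,2,4,5,7,8} → only 9 remains.
R9C7 = 6: row 9 has {1,2,4,5,7,8}; col 7 has {1,2,3,4,8,9}; box has {1,2,4,5,7,8,9} → only 6 remains.
R9C9 = 3: row 9 has {1,2,4,5,6,7,8}; col 9 has {1,2,6,7,9}; box has {1,2,4,5,6,7,8,9} → only 3 remains.
R1C7 = 5: row 1 has {1,2,3,4,6,7,8}; col 7 has {1,2,3,4,6,8,9}; box has {1,2,3,4,6,7,8,9} → only 5 remains.
R2C2 = 6: row 2 has {3,4,5,7,8,9}; col 2 has {1,2,3,7,8}; box has {1,2,3,5,7,8} → only 6 remains.
R2C5 = 1: row 2 has {3,4,5,6,7,8,9}; col 5 has {2,3,4,7}; box has {3,4,8} → only 1 remains.
R2C6 = 2: row 2 has {1,3,4,5,6,7,8,9}; col 6 has {1,3,4,7,9}; box has {1,3,4,8} → only 2 remains.
R3C3 = 4: row 3 has {1,2,3,8}; col 3 has {1,2,3,5,7,8,9}; box has {1,2,3,5,6,7,8} → only 4 remains.
R4C2 = 5: row 4 has {1,2,3,4,9}; col 2 has {1,2,3,6,7,8}; box has {1,2,3,7,8,9} → only 5 remains.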